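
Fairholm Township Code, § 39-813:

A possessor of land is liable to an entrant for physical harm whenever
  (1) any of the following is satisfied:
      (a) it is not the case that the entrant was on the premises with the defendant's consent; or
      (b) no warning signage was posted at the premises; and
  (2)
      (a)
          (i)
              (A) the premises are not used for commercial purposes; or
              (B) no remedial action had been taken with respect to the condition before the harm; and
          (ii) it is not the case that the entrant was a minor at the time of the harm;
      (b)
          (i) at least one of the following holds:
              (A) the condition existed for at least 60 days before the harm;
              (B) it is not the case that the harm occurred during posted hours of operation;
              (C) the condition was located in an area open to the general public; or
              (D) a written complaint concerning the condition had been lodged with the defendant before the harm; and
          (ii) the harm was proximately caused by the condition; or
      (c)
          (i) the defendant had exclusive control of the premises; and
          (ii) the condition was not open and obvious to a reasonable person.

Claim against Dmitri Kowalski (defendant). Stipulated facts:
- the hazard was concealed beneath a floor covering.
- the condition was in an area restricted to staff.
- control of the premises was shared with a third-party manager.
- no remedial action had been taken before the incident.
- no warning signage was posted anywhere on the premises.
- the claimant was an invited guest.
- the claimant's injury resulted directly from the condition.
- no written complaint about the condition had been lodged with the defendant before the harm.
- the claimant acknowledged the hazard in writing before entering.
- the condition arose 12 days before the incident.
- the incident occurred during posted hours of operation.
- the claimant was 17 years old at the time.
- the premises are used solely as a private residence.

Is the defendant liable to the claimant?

(a) not (consent to enter) — not met.
(b) no signage posted — holds.
(1): F OR T → true.
(A) not (commercial use) — holds.
(B) no remedial action — satisfied.
So (i) is satisfied (T OR T).
(ii) not (entrant a minor) — not met.
(a) = T AND F = false.
(A) condition ≥60 days old — not met.
(B) not (during posted hours) — not met.
(C) public area — not met.
(D) complaint lodged — fails.
(i): F OR F OR F OR F → false.
(ii) proximate cause — holds.
(b): F AND T → false.
(i) exclusive control — not satisfied.
(ii) not open/obvious — holds.
(c): F AND T → false.
(2): F OR F OR F → false.
Overall: T AND F → false.

No — not liable.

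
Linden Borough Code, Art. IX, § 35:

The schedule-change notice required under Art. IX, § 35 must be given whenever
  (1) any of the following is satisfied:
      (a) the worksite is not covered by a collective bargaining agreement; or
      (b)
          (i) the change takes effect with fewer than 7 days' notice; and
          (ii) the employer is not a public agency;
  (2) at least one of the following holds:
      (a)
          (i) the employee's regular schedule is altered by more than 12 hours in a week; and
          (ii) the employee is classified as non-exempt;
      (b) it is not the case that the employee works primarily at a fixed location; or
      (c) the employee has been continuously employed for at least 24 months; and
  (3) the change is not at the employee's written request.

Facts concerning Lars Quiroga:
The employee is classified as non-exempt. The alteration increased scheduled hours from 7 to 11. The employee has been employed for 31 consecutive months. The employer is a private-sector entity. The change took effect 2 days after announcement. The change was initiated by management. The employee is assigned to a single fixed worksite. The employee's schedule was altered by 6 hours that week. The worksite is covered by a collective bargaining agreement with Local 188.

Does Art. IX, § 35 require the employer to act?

Yes — required.

(a) no CBA — not met.
(i) < 7 days' notice — holds.
(ii) not (public agency) — met.
(b) = T AND T = true.
(1) = F OR T = true.
(i) schedule shift > 12h — not satisfied.
(ii) non-exempt — holds.
(a): F AND T → false.
(b) not (fixed location) — not met.
(c) tenure ≥ 24 mo. — met.
(2) = F OR F OR T = true.
(3) not employee-requested — satisfied.
Overall = T AND T AND T = true.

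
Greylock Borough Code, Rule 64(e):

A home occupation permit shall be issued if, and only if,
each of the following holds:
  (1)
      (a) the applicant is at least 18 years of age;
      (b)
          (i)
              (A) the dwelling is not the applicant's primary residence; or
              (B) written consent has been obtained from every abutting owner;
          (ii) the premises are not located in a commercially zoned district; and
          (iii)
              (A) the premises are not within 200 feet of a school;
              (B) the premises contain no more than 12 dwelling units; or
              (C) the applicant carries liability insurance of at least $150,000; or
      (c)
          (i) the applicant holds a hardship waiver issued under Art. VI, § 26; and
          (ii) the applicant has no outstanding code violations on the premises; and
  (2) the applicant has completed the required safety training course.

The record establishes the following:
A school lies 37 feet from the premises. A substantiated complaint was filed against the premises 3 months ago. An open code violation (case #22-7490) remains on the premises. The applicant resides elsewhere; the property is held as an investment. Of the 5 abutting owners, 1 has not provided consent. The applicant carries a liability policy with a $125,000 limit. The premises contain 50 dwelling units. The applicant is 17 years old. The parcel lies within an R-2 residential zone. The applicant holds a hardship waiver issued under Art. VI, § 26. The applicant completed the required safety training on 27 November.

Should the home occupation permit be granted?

No — denied.

(a) age ≥ 18 — not satisfied.
(A) not (primary residence) — holds.
(B) all abutters consent — fails.
(i): T OR F → true.
(ii) not (commercially zoned) — met.
(A) ≥200 ft from school — not met.
(B) ≤ 12 units — fails.
(C) insurance ≥ $150,000 — fails.
(iii) = F OR F OR F = false.
(b) = T AND T AND F = false.
(i) hardship waiver — satisfied.
(ii) no code violations — fails.
(c) = T AND F = false.
(1) = F OR F OR F = false.
(2) safety training — holds.
Overall = F AND T = false.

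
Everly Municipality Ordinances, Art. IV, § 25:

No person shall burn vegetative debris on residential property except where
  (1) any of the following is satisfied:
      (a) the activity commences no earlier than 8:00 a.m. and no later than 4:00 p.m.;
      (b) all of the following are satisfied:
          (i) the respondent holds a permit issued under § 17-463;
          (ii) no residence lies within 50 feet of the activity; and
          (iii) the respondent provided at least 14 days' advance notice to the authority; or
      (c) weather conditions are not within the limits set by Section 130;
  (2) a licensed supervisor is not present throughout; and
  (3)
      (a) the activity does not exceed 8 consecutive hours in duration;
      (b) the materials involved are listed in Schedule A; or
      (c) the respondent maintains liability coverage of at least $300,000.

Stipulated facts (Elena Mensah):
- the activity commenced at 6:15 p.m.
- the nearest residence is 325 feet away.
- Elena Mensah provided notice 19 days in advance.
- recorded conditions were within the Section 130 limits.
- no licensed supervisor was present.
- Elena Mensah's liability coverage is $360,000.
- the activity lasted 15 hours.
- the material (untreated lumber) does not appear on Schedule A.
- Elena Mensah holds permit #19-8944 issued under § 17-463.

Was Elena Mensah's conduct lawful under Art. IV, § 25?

Yes — lawful.

(a) start within hours — fails.
(i) holds permit — met.
(ii) no residence in 50 ft — holds.
(iii) ≥14 days' notice — met.
So (b) is satisfied (T AND T AND T).
(c) not (weather ok) — fails.
(1) = F OR T OR F = true.
(2) not (supervisor present) — met.
(a) ≤ 8 hrs duration — not met.
(b) Schedule A material — not satisfied.
(c) coverage ≥ $300,000 — met.
(3): F OR F OR T → true.
So Overall is satisfied (T AND T AND T).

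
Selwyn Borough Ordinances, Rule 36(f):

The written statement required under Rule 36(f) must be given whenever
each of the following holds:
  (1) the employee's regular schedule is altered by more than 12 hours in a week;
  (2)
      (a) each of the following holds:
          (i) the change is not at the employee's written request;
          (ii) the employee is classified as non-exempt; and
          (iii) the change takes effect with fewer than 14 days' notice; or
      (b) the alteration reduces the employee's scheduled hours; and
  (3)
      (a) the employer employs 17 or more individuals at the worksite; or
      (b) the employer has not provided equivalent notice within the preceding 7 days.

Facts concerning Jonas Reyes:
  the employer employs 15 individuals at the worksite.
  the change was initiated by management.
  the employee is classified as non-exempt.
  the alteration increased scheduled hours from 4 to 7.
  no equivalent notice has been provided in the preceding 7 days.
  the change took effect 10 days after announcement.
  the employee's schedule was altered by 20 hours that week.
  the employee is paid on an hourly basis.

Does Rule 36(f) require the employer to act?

Yes — required.

(1) schedule shift > 12h — satisfied.
(i) not employee-requested — satisfied.
(ii) non-exempt — holds.
(iii) < 14 days' notice — met.
So (a) is satisfied (T AND T AND T).
(b) hours reduced — fails.
(2) = T OR F = true.
(a) ≥ 17 at site — not met.
(b) no recent notice — satisfied.
So (3) is satisfied (F OR T).
So Overall is satisfied (T AND T AND T).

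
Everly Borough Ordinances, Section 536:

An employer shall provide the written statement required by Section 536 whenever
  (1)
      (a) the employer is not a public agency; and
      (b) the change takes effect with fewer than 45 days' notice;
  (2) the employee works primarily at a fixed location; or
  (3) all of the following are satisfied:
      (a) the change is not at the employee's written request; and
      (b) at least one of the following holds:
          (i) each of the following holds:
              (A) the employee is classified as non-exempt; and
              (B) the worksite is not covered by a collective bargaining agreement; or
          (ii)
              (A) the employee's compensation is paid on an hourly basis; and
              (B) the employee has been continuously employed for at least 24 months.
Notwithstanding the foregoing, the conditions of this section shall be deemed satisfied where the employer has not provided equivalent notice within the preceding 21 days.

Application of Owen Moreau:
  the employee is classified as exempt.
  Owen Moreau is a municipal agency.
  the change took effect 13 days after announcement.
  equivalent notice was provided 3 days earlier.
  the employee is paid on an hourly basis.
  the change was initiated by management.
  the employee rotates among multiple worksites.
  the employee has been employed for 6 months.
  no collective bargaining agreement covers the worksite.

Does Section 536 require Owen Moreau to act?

(a) not (public agency) — not satisfied.
(b) < 45 days' notice — holds.
(1) = F AND T = false.
(2) fixed location — not satisfied.
(a) not employee-requested — satisfied.
(A) non-exempt — not met.
(B) no CBA — met.
So (i) is not satisfied (F AND T).
(A) hourly-paid — holds.
(B) tenure ≥ 24 mo. — not satisfied.
(ii): T AND F → false.
So (b) is not satisfied (F OR F).
(3) = T AND F = false.
Overall: F OR F OR F → false.
Exception (no recent notice) — not satisfied.
Result: main false OR exception false → false.

No — not required.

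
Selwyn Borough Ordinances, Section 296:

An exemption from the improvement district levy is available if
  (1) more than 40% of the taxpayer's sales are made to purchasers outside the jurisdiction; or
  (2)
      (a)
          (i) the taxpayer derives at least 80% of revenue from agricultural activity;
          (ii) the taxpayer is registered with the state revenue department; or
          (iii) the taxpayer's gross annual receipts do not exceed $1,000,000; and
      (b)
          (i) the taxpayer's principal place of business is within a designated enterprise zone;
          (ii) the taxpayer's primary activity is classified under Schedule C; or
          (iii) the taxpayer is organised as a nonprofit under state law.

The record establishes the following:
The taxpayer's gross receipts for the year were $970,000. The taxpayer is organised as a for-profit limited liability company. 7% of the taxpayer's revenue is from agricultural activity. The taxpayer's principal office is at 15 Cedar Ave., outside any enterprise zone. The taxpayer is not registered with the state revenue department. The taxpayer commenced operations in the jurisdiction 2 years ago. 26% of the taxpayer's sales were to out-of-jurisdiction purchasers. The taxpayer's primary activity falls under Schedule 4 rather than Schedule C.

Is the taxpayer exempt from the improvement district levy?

(1) >40% out-of-jur. sales — not met.
(i) ≥80% agricultural — not met.
(ii) state-registered — not met.
(iii) receipts ≤ $1,000,000 — satisfied.
So (a) is satisfied (F OR F OR T).
(i) in enterprise zone — not satisfied.
(ii) Schedule C activity — not met.
(iii) nonprofit — fails.
So (b) is not satisfied (F OR F OR F).
(2) = T AND F = false.
So Overall is not satisfied (F OR F).

No — not exempt.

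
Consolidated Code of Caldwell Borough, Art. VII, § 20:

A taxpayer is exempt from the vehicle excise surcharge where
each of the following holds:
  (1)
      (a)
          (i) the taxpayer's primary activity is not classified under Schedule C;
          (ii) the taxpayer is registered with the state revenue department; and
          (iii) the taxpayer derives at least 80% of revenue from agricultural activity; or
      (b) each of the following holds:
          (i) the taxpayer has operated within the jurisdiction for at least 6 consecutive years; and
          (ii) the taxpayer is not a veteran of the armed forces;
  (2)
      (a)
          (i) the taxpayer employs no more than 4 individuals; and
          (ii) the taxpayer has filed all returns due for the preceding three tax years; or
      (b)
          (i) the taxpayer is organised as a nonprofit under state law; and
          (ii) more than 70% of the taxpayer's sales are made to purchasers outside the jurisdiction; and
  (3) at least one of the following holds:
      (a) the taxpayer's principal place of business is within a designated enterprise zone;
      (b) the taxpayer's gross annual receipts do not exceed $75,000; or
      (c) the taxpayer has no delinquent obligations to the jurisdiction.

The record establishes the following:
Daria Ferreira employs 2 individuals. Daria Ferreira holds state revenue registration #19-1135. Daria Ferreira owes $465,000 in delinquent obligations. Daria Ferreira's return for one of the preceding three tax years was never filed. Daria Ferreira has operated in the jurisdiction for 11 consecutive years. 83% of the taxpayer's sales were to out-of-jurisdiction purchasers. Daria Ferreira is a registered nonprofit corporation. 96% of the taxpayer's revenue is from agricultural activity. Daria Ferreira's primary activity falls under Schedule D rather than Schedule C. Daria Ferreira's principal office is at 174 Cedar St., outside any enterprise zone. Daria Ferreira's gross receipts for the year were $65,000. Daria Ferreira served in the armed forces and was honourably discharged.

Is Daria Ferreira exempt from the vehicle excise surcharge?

Yes — exempt.

(i) not (Schedule C activity) — met.
(ii) state-registered — satisfied.
(iii) ≥80% agricultural — met.
So (a) is satisfied (T AND T AND T).
(i) ≥ 6 yrs in jurisdiction — holds.
(ii) not (veteran) — not satisfied.
So (b) is not satisfied (T AND F).
So (1) is satisfied (T OR F).
(i) ≤ 4 employees — satisfied.
(ii) returns current — not satisfied.
So (a) is not satisfied (T AND F).
(i) nonprofit — satisfied.
(ii) >70% out-of-jur. sales — holds.
So (b) is satisfied (T AND T).
(2) = F OR T = true.
(a) in enterprise zone — not met.
(b) receipts ≤ $75,000 — holds.
(c) no delinquency — not satisfied.
So (3) is satisfied (F OR T OR F).
Overall: T AND T AND T → true.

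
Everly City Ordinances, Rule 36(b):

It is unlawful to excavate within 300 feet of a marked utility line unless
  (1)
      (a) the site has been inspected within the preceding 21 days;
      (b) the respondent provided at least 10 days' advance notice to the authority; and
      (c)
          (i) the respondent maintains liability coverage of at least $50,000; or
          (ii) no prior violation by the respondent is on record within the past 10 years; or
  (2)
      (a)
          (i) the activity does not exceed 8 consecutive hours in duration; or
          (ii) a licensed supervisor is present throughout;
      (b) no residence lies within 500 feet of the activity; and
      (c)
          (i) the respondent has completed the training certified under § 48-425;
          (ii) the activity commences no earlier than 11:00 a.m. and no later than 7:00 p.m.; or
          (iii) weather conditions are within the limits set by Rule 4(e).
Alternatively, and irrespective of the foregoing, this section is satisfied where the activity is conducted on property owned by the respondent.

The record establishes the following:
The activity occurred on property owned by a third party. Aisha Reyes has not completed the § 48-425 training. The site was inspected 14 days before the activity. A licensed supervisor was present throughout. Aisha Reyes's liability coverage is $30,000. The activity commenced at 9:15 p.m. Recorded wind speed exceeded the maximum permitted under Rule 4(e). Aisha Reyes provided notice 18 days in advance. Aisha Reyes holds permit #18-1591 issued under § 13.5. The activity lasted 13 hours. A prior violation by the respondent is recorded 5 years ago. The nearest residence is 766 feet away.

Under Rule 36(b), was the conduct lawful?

No — unlawful.

(a) site inspected — met.
(b) ≥10 days' notice — holds.
(i) coverage ≥ $50,000 — not met.
(ii) no prior violation — fails.
So (c) is not satisfied (F OR F).
(1) = T AND T AND F = false.
(i) ≤ 8 hrs duration — fails.
(ii) supervisor present — holds.
(a): F OR T → true.
(b) no residence in 500 ft — satisfied.
(i) training certified — not met.
(ii) start within hours — fails.
(iii) weather ok — fails.
So (c) is not satisfied (F OR F OR F).
So (2) is not satisfied (T AND T AND F).
Overall = F OR F = false.
Exception (own property) — not satisfied.
Result: main false OR exception false → false.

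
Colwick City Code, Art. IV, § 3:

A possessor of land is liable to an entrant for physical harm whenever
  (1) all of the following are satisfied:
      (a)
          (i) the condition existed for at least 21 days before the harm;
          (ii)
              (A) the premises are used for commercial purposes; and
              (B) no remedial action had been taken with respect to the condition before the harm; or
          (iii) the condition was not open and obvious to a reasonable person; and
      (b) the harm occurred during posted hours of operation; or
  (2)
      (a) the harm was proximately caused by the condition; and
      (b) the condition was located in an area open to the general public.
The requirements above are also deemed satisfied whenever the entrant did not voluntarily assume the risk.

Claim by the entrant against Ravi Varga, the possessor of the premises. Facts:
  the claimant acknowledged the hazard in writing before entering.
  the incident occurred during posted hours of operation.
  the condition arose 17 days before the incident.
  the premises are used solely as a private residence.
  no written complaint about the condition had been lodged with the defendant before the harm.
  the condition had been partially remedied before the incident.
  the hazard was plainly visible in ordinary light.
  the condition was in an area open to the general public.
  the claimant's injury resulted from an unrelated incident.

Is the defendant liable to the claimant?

(i) condition ≥21 days old — not met.
(A) commercial use — fails.
(B) no remedial action — not met.
So (ii) is not satisfied (F AND F).
(iii) not open/obvious — fails.
(a) = F OR F OR F = false.
(b) during posted hours — holds.
(1) = F AND T = false.
(a) proximate cause — not satisfied.
(b) public area — holds.
(2): F AND T → false.
Overall: F OR F → false.
Exception (no assumed risk) — not satisfied.
Result: main false OR exception false → false.

No — not liable.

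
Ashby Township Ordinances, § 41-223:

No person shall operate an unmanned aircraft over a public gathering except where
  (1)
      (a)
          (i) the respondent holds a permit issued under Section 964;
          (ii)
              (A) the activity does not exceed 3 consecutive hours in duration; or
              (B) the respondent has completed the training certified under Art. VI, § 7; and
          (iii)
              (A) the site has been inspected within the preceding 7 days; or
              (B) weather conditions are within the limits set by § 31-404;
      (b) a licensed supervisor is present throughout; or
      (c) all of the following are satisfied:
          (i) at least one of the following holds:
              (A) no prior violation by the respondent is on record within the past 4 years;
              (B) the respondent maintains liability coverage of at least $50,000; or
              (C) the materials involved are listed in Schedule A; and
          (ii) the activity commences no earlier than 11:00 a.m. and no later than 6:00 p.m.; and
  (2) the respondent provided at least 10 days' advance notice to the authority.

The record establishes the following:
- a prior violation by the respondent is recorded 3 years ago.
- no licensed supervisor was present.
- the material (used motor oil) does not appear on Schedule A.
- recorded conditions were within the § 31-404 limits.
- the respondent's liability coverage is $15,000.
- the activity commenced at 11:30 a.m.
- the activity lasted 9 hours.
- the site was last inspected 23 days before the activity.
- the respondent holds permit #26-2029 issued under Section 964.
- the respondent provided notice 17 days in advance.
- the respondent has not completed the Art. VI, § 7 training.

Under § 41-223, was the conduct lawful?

No — unlawful.

(i) holds permit — holds.
(A) ≤ 3 hrs duration — not satisfied.
(B) training certified — fails.
(ii) = F OR F = false.
(A) site inspected — fails.
(B) weather ok — satisfied.
(iii) = F OR T = true.
So (a) is not satisfied (T AND F AND T).
(b) supervisor present — fails.
(A) no prior violation — not satisfied.
(B) coverage ≥ $50,000 — not satisfied.
(C) Schedule A material — not met.
(i): F OR F OR F → false.
(ii) start within hours — satisfied.
(c): F AND T → false.
So (1) is not satisfied (F OR F OR F).
(2) ≥10 days' notice — holds.
Overall: F AND T → false.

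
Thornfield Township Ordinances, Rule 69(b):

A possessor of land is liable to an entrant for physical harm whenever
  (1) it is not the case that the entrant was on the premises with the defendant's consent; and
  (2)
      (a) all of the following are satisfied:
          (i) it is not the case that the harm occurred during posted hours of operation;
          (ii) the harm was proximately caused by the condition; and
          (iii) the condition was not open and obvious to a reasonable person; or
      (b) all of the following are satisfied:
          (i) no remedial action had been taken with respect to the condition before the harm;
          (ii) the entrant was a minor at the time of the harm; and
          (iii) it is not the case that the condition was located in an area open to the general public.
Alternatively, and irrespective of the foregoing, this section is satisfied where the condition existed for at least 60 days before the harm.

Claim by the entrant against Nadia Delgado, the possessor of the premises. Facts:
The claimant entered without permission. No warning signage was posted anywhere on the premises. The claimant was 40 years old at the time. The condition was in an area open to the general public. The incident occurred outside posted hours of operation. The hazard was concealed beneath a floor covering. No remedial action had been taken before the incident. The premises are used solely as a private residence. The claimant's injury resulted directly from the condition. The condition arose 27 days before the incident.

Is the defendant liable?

Yes — liable.

(1) not (consent to enter) — met.
(i) not (during posted hours) — met.
(ii) proximate cause — met.
(iii) not open/obvious — holds.
(a): T AND T AND T → true.
(i) no remedial action — met.
(ii) entrant a minor — not satisfied.
(iii) not (public area) — not satisfied.
(b): T AND F AND F → false.
So (2) is satisfied (T OR F).
So Overall is satisfied (T AND T).
Exception (condition ≥60 days old) — not satisfied.
Result: main true OR exception false → true.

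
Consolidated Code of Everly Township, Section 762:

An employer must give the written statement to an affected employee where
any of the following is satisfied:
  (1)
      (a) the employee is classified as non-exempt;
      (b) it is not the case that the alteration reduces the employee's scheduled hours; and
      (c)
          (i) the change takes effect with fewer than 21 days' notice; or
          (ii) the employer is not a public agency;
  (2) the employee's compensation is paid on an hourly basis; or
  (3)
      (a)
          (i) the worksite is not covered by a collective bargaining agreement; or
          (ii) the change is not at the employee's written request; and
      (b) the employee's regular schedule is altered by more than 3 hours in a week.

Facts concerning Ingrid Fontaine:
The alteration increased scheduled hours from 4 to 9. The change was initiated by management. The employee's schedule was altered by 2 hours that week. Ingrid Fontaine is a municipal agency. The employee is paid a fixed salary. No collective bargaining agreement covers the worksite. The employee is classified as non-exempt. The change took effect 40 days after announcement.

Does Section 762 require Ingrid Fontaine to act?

(a) non-exempt — satisfied.
(b) not (hours reduced) — met.
(i) < 21 days' notice — not met.
(ii) not (public agency) — not satisfied.
(c) = F OR F = false.
So (1) is not satisfied (T AND T AND F).
(2) hourly-paid — fails.
(i) no CBA — met.
(ii) not employee-requested — met.
(a) = T OR T = true.
(b) schedule shift > 3h — not satisfied.
(3) = T AND F = false.
So Overall is not satisfied (F OR F OR F).

No — not required.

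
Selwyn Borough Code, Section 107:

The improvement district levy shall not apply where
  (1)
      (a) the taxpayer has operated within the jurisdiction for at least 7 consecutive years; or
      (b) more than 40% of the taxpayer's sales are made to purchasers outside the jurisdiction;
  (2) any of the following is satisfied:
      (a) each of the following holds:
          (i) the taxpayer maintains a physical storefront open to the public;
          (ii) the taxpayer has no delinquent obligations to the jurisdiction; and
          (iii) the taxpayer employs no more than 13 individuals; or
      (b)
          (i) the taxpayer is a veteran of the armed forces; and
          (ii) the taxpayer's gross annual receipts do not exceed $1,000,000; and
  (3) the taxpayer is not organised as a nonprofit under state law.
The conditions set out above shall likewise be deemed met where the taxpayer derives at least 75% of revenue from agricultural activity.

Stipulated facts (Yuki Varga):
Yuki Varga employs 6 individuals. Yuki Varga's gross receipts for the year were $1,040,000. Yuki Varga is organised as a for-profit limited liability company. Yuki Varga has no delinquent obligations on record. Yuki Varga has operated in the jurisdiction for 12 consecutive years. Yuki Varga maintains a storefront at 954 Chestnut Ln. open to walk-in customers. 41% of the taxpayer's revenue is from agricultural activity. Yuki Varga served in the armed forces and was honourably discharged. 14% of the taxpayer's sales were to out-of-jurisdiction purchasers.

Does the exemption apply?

(a) ≥ 7 yrs in jurisdiction — holds.
(b) >40% out-of-jur. sales — not met.
So (1) is satisfied (T OR F).
(i) has storefront — holds.
(ii) no delinquency — holds.
(iii) ≤ 13 employees — met.
So (a) is satisfied (T AND T AND T).
(i) veteran — satisfied.
(ii) receipts ≤ $1,000,000 — not met.
(b) = T AND F = false.
(2): T OR F → true.
(3) not (nonprofit) — holds.
So Overall is satisfied (T AND T AND T).
Exception (≥75% agricultural) — not satisfied.
Result: main true OR exception false → true.

Yes — exempt.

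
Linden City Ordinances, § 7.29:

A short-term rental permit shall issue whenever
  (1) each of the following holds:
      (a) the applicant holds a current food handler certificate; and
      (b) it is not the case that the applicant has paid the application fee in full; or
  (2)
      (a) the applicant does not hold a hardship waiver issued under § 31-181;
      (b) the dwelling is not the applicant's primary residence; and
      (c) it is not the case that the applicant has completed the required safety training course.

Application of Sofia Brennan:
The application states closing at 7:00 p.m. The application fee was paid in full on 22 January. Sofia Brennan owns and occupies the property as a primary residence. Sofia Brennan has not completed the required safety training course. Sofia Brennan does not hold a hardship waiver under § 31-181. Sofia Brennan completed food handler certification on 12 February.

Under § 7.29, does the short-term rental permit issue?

(a) food handler cert. — holds.
(b) not (fee paid) — fails.
(1) = T AND F = false.
(a) not (hardship waiver) — holds.
(b) not (primary residence) — not met.
(c) not (safety training) — holds.
So (2) is not satisfied (T AND F AND T).
So Overall is not satisfied (F OR F).

No — denied.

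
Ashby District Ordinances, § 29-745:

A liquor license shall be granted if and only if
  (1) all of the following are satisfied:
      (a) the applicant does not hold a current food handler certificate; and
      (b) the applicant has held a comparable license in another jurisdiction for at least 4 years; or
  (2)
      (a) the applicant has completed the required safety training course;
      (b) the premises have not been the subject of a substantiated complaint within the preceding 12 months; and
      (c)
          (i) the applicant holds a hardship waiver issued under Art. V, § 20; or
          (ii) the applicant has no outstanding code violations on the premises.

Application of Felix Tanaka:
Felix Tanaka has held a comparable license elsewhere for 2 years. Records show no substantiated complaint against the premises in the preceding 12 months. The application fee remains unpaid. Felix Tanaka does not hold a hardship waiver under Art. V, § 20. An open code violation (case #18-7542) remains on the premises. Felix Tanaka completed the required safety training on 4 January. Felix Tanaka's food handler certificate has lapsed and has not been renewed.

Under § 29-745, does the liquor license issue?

No — denied.

(a) not (food handler cert.) — holds.
(b) prior license ≥ 4 yr — not satisfied.
(1): T AND F → false.
(a) safety training — met.
(b) no complaint in 12 mo. — satisfied.
(i) hardship waiver — not satisfied.
(ii) no code violations — not satisfied.
So (c) is not satisfied (F OR F).
(2): T AND T AND F → false.
So Overall is not satisfied (F OR F).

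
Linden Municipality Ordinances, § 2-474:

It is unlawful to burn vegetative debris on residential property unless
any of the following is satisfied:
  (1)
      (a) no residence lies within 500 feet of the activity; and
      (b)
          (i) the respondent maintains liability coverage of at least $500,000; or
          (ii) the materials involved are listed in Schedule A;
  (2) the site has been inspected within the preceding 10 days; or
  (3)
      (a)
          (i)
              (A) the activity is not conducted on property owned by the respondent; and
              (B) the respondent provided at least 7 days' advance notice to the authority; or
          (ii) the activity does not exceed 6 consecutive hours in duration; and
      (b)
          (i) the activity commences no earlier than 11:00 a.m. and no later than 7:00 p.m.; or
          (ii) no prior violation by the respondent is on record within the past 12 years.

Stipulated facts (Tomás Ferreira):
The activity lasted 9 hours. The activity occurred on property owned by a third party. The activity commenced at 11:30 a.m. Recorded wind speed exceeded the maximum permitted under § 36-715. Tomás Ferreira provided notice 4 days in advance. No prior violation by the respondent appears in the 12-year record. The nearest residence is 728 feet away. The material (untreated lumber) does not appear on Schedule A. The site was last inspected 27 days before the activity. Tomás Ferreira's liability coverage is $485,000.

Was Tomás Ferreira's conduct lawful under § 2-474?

No — unlawful.

(a) no residence in 500 ft — holds.
(i) coverage ≥ $500,000 — not met.
(ii) Schedule A material — fails.
So (b) is not satisfied (F OR F).
(1) = T AND F = false.
(2) site inspected — not satisfied.
(A) not (own property) — satisfied.
(B) ≥7 days' notice — not met.
So (i) is not satisfied (T AND F).
(ii) ≤ 6 hrs duration — not met.
So (a) is not satisfied (F OR F).
(i) start within hours — met.
(ii) no prior violation — holds.
(b) = T OR T = true.
(3): F AND T → false.
So Overall is not satisfied (F OR F OR F).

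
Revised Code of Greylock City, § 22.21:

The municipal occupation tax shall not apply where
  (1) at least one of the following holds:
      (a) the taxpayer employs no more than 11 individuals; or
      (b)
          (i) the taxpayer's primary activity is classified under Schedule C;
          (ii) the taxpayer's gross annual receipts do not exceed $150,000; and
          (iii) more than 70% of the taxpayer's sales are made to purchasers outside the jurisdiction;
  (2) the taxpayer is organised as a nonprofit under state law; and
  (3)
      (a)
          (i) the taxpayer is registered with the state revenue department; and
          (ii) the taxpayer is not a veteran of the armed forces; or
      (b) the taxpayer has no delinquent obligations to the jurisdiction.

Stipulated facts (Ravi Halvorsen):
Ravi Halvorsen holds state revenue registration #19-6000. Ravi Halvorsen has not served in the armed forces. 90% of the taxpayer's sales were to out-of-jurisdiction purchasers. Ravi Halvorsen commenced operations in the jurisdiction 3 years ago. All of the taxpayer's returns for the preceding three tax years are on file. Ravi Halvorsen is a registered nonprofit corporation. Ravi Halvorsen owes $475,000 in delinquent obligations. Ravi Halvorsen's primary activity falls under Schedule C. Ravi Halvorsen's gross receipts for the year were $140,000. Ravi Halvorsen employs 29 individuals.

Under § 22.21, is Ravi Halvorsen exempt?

(a) ≤ 11 employees — fails.
(i) Schedule C activity — holds.
(ii) receipts ≤ $150,000 — satisfied.
(iii) >70% out-of-jur. sales — met.
So (b) is satisfied (T AND T AND T).
(1) = F OR T = true.
(2) nonprofit — met.
(i) state-registered — holds.
(ii) not (veteran) — holds.
(a) = T AND T = true.
(b) no delinquency — not met.
(3): T OR F → true.
Overall = T AND T AND T = true.

Yes — exempt.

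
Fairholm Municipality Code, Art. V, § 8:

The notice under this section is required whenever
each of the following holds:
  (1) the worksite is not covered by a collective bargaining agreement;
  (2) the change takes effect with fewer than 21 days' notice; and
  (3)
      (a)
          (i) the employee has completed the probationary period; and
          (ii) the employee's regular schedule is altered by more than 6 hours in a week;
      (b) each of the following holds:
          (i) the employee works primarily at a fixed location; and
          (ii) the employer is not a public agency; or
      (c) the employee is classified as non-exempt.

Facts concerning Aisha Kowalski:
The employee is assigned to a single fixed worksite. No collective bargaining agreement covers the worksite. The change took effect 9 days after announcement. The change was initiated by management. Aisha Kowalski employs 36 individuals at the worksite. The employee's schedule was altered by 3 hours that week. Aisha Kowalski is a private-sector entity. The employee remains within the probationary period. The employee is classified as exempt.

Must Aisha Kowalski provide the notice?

Yes — required.

(1) no CBA — holds.
(2) < 21 days' notice — met.
(i) past probation — not met.
(ii) schedule shift > 6h — not satisfied.
So (a) is not satisfied (F AND F).
(i) fixed location — satisfied.
(ii) not (public agency) — met.
(b) = T AND T = true.
(c) non-exempt — not met.
(3): F OR T OR F → true.
Overall = T AND T AND T = true.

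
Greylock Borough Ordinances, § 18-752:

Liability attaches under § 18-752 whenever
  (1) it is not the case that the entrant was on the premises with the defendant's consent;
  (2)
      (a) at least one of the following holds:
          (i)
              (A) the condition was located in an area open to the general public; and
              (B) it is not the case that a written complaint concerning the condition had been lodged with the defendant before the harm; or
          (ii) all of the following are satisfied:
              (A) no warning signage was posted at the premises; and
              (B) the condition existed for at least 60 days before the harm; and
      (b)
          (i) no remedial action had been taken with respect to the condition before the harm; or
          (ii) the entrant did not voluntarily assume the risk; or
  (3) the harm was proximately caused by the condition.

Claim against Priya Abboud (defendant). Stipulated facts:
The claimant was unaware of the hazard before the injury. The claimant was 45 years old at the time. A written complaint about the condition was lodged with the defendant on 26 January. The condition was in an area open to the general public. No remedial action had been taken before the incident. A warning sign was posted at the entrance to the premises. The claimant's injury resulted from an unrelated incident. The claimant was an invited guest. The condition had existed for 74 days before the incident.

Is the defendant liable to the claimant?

No — not liable.

(1) not (consent to enter) — not satisfied.
(A) public area — met.
(B) not (complaint lodged) — not met.
(i): T AND F → false.
(A) no signage posted — fails.
(B) condition ≥60 days old — holds.
(ii): F AND T → false.
(a) = F OR F = false.
(i) no remedial action — met.
(ii) no assumed risk — satisfied.
(b) = T OR T = true.
(2): F AND T → false.
(3) proximate cause — not met.
So Overall is not satisfied (F OR F OR F).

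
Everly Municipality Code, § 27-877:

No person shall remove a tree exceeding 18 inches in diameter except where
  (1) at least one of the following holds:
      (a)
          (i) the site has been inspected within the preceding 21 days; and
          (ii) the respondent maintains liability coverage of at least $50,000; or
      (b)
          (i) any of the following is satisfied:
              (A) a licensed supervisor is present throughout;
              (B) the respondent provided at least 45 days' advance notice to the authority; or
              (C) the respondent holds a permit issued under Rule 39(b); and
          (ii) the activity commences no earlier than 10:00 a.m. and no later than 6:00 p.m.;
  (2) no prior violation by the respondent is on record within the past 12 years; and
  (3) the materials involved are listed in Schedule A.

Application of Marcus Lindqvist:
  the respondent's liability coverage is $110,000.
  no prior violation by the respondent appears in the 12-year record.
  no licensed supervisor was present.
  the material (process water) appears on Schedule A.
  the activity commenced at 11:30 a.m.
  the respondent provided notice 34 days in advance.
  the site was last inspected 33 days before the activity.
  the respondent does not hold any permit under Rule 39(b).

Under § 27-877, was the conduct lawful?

(i) site inspected — not met.
(ii) coverage ≥ $50,000 — satisfied.
(a): F AND T → false.
(A) supervisor present — not met.
(B) ≥45 days' notice — fails.
(C) holds permit — not satisfied.
So (i) is not satisfied (F OR F OR F).
(ii) start within hours — holds.
(b): F AND T → false.
(1) = F OR F = false.
(2) no prior violation — holds.
(3) Schedule A material — met.
So Overall is not satisfied (F AND T AND T).

No — unlawful.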